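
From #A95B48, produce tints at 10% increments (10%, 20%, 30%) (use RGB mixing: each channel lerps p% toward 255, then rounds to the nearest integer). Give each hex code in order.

#A95B48 is rgb(169, 91, 72).
10%: (169 + 8.6 = 177.6→178, 91 + 16.4 = 107.4→107, 72 + 18.3 = 90.3→90) → #B26B5A
20%: (169 + 17.2 = 186.2→186, 91 + 32.8 = 123.8→124, 72 + 36.6 = 108.6→109) → #BA7C6D
30%: (169 + 25.8 = 194.8→195, 91 + 49.2 = 140.2→140, 72 + 54.9 = 126.9→127) → #C38C7F

#B26B5A, #BA7C6D, #C38C7F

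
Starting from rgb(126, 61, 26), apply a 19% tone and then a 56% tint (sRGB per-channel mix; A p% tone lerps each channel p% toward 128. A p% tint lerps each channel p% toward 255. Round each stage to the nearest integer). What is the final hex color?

#C6AFA3

Per channel, c → c + 0.19(128 − c):
  R: 126 + 0.19×(128−126) = 126 + 0.38 = 126.38 → 126
  G: 61 + 12.73 = 73.73 → 74
  B: 26 + 19.38 = 45.38 → 45
After the tone: rgb(126, 74, 45) = #7E4A2D.
Lerp each channel 56% toward 255:
  R: 126 + 0.56×(255−126) = 126 + 72.24 = 198.24 → 198
  G: 74 + 0.56×(255−74) = 74 + 101.36 = 175.36 → 175
  B: 45 + 0.56×(255−45) = 45 + 117.6 = 162.6 → 163
rgb(198, 175, 163) = #C6AFA3.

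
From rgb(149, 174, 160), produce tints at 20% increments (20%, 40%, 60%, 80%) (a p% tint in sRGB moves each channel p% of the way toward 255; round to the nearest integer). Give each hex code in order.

#aabeb3, #bfcec6, #d5dfd9, #eaefec

20%: (149 + 21.2 = 170.2→170, 174 + 16.2 = 190.2→190, 160 + 19 = 179→179) → #aabeb3
40%: (149 + 42.4 = 191.4→191, 174 + 32.4 = 206.4→206, 160 + 38 = 198→198) → #bfcec6
60%: (149 + 63.6 = 212.6→213, 174 + 48.6 = 222.6→223, 160 + 57 = 217→217) → #d5dfd9
80%: (149 + 84.8 = 233.8→234, 174 + 64.8 = 238.8→239, 160 + 76 = 236→236) → #eaefec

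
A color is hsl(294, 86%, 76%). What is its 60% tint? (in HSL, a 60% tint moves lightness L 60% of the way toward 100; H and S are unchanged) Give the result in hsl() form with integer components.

hsl(294, 86%, 90%)

L moves 60% from 76 toward 100: 76 + 14.4 = 90.4 → 90.
H and S are unchanged.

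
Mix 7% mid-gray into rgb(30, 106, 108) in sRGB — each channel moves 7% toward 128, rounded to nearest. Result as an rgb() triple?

A 7% tone moves each channel 7% toward 128:
  R: 30 + 0.07×(128−30) = 30 + 6.86 = 36.86 → 37
  G: 106 + 1.54 = 107.54 → 108
  B: 108 + 1.4 = 109.4 → 109

rgb(37, 108, 109)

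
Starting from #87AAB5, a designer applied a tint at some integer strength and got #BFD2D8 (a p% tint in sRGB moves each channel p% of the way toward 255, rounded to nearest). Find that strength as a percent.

47%

#87AAB5 is rgb(135, 170, 181); #BFD2D8 is rgb(191, 210, 216).
On the R channel (widest range): 191 ≈ 135 + (p/100)(255 − 135), so p ≈ 100×(191 − 135)/(255 − 135) = 5600/120 = 46.67.
p = 47 reproduces all three channels after rounding.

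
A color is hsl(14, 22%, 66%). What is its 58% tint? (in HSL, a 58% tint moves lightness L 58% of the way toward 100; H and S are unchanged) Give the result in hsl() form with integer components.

hsl(14, 22%, 86%)

L moves 58% from 66 toward 100: 66 + 19.72 = 85.72 → 86.
H and S are unchanged.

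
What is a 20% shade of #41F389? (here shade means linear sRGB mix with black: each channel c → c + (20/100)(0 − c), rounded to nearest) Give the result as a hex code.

#41F389 is rgb(65, 243, 137).
Per channel, c → c + 0.2(0 − c):
  R: 65 + 0.2×(0−65) = 65 − 13 = 52 → 52
  G: 243 + 0.2×(0−243) = 243 − 48.6 = 194.4 → 194
  B: 137 − 27.4 = 109.6 → 110
rgb(52, 194, 110) = #34C26E.

#34C26E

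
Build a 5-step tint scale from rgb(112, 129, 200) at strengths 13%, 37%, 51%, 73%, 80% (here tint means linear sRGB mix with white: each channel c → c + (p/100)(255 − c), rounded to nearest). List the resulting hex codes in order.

13%: (112 + 18.59 = 130.59→131, 129 + 16.38 = 145.38→145, 200 + 7.15 = 207.15→207) → #8391cf
37%: (112 + 52.91 = 164.91→165, 129 + 46.62 = 175.62→176, 200 + 20.35 = 220.35→220) → #a5b0dc
51%: (112 + 72.93 = 184.93→185, 129 + 64.26 = 193.26→193, 200 + 28.05 = 228.05→228) → #b9c1e4
73%: (112 + 104.39 = 216.39→216, 129 + 91.98 = 220.98→221, 200 + 40.15 = 240.15→240) → #d8ddf0
80%: (112 + 114.4 = 226.4→226, 129 + 100.8 = 229.8→230, 200 + 44 = 244→244) → #e2e6f4

#8391cf, #a5b0dc, #b9c1e4, #d8ddf0, #e2e6f4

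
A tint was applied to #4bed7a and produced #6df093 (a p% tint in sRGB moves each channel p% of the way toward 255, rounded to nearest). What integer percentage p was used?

19%

#4bed7a is rgb(75, 237, 122); #6df093 is rgb(109, 240, 147).
On the R channel (widest range): 109 ≈ 75 + (p/100)(255 − 75), so p ≈ 100×(109 − 75)/(255 − 75) = 3400/180 = 18.89.
p = 19 reproduces all three channels after rounding.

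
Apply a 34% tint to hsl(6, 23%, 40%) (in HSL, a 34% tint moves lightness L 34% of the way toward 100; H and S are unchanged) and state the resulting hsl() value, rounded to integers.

L moves 34% from 40 toward 100: 40 + 20.4 = 60.4 → 60.
H and S are unchanged.

hsl(6, 23%, 60%)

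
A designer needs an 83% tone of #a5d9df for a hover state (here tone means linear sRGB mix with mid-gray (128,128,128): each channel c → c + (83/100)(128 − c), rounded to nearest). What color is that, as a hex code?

#868f90

#a5d9df is rgb(165, 217, 223).
An 83% tone moves each channel 83% toward 128:
  R: 165 + 0.83×(128−165) = 165 − 30.71 = 134.29 → 134
  G: 217 + 0.83×(128−217) = 217 − 73.87 = 143.13 → 143
  B: 223 − 78.85 = 144.15 → 144
rgb(134, 143, 144) = #868f90.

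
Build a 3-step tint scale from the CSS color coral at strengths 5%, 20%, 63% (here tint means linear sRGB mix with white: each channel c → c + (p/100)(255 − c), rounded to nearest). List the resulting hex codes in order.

#FF8559, #FF9973, #FFD0BE

CSS coral is rgb(255, 127, 80).
5%: (255→255, 127 + 6.4 = 133.4→133, 80 + 8.75 = 88.75→89) → #FF8559
20%: (255→255, 127 + 25.6 = 152.6→153, 80 + 35 = 115→115) → #FF9973
63%: (255→255, 127 + 80.64 = 207.64→208, 80 + 110.25 = 190.25→190) → #FFD0BE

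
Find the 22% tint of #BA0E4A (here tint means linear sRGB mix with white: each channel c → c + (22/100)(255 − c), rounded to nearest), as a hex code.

#C94372

#BA0E4A is rgb(186, 14, 74).
Per channel, c → c + 0.22(255 − c):
  R: 186 + 0.22×(255−186) = 186 + 15.18 = 201.18 → 201
  G: 14 + 0.22×(255−14) = 14 + 53.02 = 67.02 → 67
  B: 74 + 0.22×(255−74) = 74 + 39.82 = 113.82 → 114
rgb(201, 67, 114) = #C94372.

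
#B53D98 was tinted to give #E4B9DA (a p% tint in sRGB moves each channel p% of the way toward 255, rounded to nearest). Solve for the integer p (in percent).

#B53D98 is rgb(181, 61, 152); #E4B9DA is rgb(228, 185, 218).
On the G channel (widest range): 185 ≈ 61 + (p/100)(255 − 61), so p ≈ 100×(185 − 61)/(255 − 61) = 12400/194 = 63.92.
p = 64 reproduces all three channels after rounding.

64%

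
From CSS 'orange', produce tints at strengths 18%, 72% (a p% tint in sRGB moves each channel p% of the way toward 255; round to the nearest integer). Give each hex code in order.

#ffb52e, #ffe6b8

CSS orange is rgb(255, 165, 0).
18%: (255→255, 165 + 16.2 = 181.2→181, 0 + 45.9 = 45.9→46) → #ffb52e
72%: (255→255, 165 + 64.8 = 229.8→230, 0 + 183.6 = 183.6→184) → #ffe6b8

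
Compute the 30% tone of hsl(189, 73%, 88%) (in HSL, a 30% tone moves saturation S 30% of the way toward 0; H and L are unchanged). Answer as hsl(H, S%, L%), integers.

S moves 30% from 73 toward 0: 73 − 21.9 = 51.1 → 51.
H and L are unchanged.

hsl(189, 51%, 88%)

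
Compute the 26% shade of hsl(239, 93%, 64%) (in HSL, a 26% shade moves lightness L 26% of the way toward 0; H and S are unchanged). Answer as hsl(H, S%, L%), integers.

L moves 26% from 64 toward 0: 64 − 16.64 = 47.36 → 47.
H and S are unchanged.

hsl(239, 93%, 47%)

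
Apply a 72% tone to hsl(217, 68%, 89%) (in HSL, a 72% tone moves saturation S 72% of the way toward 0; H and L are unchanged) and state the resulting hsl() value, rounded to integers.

hsl(217, 19%, 89%)

S moves 72% from 68 toward 0: 68 − 48.96 = 19.04 → 19.
H and L are unchanged.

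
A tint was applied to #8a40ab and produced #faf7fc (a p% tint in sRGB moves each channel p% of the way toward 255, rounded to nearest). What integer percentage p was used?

96%

#8a40ab is rgb(138, 64, 171); #faf7fc is rgb(250, 247, 252).
On the G channel (widest range): 247 ≈ 64 + (p/100)(255 − 64), so p ≈ 100×(247 − 64)/(255 − 64) = 18300/191 = 95.81.
p = 96 reproduces all three channels after rounding.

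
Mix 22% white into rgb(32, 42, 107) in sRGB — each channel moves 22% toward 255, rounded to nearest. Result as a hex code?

A 22% tint moves each channel 22% toward 255:
  R: 32 + 0.22×(255−32) = 32 + 49.06 = 81.06 → 81
  G: 42 + 0.22×(255−42) = 42 + 46.86 = 88.86 → 89
  B: 107 + 32.56 = 139.56 → 140
rgb(81, 89, 140) = #51598C.

#51598C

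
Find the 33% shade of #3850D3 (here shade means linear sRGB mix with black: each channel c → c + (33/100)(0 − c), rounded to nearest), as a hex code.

#26368D

#3850D3 is rgb(56, 80, 211).
Lerp each channel 33% toward 0:
  R: 56 − 18.48 = 37.52 → 38
  G: 80 − 26.4 = 53.6 → 54
  B: 211 − 69.63 = 141.37 → 141
rgb(38, 54, 141) = #26368D.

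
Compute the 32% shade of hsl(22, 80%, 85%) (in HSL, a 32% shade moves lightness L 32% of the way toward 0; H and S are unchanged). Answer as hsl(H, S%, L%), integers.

L moves 32% from 85 toward 0: 85 − 27.2 = 57.8 → 58.
H and S are unchanged.

hsl(22, 80%, 58%)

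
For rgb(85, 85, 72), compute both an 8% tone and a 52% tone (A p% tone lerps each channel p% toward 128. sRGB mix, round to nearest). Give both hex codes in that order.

8% tone:
  R: 85 + 0.08×(128−85) = 85 + 3.44 = 88.44 → 88
  G: 85 + 0.08×(128−85) = 85 + 3.44 = 88.44 → 88
  B: 72 + 0.08×(128−72) = 72 + 4.48 = 76.48 → 76
  → #58584c
52% tone:
  R: 85 + 0.52×(128−85) = 85 + 22.36 = 107.36 → 107
  G: 85 + 0.52×(128−85) = 85 + 22.36 = 107.36 → 107
  B: 72 + 0.52×(128−72) = 72 + 29.12 = 101.12 → 101
  → #6b6b65

#58584c, #6b6b65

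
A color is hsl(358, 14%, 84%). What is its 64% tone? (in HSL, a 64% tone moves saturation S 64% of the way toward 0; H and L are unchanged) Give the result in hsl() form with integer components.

S moves 64% from 14 toward 0: 14 − 8.96 = 5.04 → 5.
H and L are unchanged.

hsl(358, 5%, 84%)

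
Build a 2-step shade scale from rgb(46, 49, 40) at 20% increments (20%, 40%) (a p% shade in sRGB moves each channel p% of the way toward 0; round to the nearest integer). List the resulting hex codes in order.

#252720, #1c1d18

20%: (46 − 9.2 = 36.8→37, 49 − 9.8 = 39.2→39, 40 − 8 = 32→32) → #252720
40%: (46 − 18.4 = 27.6→28, 49 − 19.6 = 29.4→29, 40 − 16 = 24→24) → #1c1d18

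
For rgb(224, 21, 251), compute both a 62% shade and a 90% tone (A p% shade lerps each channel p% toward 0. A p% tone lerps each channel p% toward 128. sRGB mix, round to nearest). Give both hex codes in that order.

62% shade:
  R: 224 − 138.88 = 85.12 → 85
  G: 21 + 0.62×(0−21) = 21 − 13.02 = 7.98 → 8
  B: 251 + 0.62×(0−251) = 251 − 155.62 = 95.38 → 95
  → #55085F
90% tone:
  R: 224 − 86.4 = 137.6 → 138
  G: 21 + 96.3 = 117.3 → 117
  B: 251 − 110.7 = 140.3 → 140
  → #8A758C

#55085F, #8A758C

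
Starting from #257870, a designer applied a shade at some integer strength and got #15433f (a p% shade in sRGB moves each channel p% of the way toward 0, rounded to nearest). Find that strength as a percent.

44%

#257870 is rgb(37, 120, 112); #15433f is rgb(21, 67, 63).
On the G channel (widest range): 67 ≈ 120 + (p/100)(0 − 120), so p ≈ 100×(67 − 120)/(0 − 120) = -5300/-120 = 44.17.
p = 44 reproduces all three channels after rounding.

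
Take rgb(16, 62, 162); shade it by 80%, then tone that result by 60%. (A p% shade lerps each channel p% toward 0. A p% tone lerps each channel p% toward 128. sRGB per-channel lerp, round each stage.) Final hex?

Per channel, c → c + 0.8(0 − c):
  R: 16 + 0.8×(0−16) = 16 − 12.8 = 3.2 → 3
  G: 62 − 49.6 = 12.4 → 12
  B: 162 + 0.8×(0−162) = 162 − 129.6 = 32.4 → 32
After the shade: rgb(3, 12, 32) = #030c20.
A 60% tone moves each channel 60% toward 128:
  R: 3 + 0.6×(128−3) = 3 + 75 = 78 → 78
  G: 12 + 0.6×(128−12) = 12 + 69.6 = 81.6 → 82
  B: 32 + 57.6 = 89.6 → 90
rgb(78, 82, 90) = #4e525a.

#4e525a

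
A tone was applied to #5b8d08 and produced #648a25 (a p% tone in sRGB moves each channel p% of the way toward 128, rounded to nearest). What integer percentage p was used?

#5b8d08 is rgb(91, 141, 8); #648a25 is rgb(100, 138, 37).
On the B channel (widest range): 37 ≈ 8 + (p/100)(128 − 8), so p ≈ 100×(37 − 8)/(128 − 8) = 2900/120 = 24.17.
p = 24 reproduces all three channels after rounding.

24%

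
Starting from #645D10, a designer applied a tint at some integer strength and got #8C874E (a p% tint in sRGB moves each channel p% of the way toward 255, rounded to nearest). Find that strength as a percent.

26%

#645D10 is rgb(100, 93, 16); #8C874E is rgb(140, 135, 78).
On the B channel (widest range): 78 ≈ 16 + (p/100)(255 − 16), so p ≈ 100×(78 − 16)/(255 − 16) = 6200/239 = 25.94.
p = 26 reproduces all three channels after rounding.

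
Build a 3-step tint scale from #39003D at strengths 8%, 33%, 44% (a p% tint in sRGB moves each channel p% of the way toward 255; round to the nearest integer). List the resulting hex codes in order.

#49144D, #7A547D, #907092

#39003D is rgb(57, 0, 61).
8%: (57 + 15.84 = 72.84→73, 0 + 20.4 = 20.4→20, 61 + 15.52 = 76.52→77) → #49144D
33%: (57 + 65.34 = 122.34→122, 0 + 84.15 = 84.15→84, 61 + 64.02 = 125.02→125) → #7A547D
44%: (57 + 87.12 = 144.12→144, 0 + 112.2 = 112.2→112, 61 + 85.36 = 146.36→146) → #907092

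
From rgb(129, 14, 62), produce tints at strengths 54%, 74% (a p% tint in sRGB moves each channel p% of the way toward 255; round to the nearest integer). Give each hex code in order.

#c590a6, #dec0cd

54%: (129 + 68.04 = 197.04→197, 14 + 130.14 = 144.14→144, 62 + 104.22 = 166.22→166) → #c590a6
74%: (129 + 93.24 = 222.24→222, 14 + 178.34 = 192.34→192, 62 + 142.82 = 204.82→205) → #dec0cd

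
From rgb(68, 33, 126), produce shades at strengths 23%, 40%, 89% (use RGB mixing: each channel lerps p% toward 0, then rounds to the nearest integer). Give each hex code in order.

23%: (68 − 15.64 = 52.36→52, 33 − 7.59 = 25.41→25, 126 − 28.98 = 97.02→97) → #341961
40%: (68 − 27.2 = 40.8→41, 33 − 13.2 = 19.8→20, 126 − 50.4 = 75.6→76) → #29144c
89%: (68 − 60.52 = 7.48→7, 33 − 29.37 = 3.63→4, 126 − 112.14 = 13.86→14) → #07040e

#341961, #29144c, #07040e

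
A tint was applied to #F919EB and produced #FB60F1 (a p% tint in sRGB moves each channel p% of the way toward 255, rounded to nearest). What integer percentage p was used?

#F919EB is rgb(249, 25, 235); #FB60F1 is rgb(251, 96, 241).
On the G channel (widest range): 96 ≈ 25 + (p/100)(255 − 25), so p ≈ 100×(96 − 25)/(255 − 25) = 7100/230 = 30.87.
p = 31 reproduces all three channels after rounding.

31%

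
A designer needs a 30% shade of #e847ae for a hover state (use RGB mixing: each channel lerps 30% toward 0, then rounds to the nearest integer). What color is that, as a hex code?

#a2327a

#e847ae is rgb(232, 71, 174).
Per channel, c → c + 0.3(0 − c):
  R: 232 + 0.3×(0−232) = 232 − 69.6 = 162.4 → 162
  G: 71 − 21.3 = 49.7 → 50
  B: 174 − 52.2 = 121.8 → 122
rgb(162, 50, 122) = #a2327a.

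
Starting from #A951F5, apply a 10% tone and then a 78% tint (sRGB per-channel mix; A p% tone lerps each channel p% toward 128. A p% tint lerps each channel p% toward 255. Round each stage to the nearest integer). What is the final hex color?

#EBDAFA

#A951F5 is rgb(169, 81, 245).
Lerp each channel 10% toward 128:
  R: 169 + 0.1×(128−169) = 169 − 4.1 = 164.9 → 165
  G: 81 + 4.7 = 85.7 → 86
  B: 245 − 11.7 = 233.3 → 233
After the tone: rgb(165, 86, 233) = #A556E9.
Lerp each channel 78% toward 255:
  R: 165 + 70.2 = 235.2 → 235
  G: 86 + 131.82 = 217.82 → 218
  B: 233 + 17.16 = 250.16 → 250
rgb(235, 218, 250) = #EBDAFA.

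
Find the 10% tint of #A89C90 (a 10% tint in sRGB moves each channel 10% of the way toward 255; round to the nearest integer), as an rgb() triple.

rgb(177, 166, 155)

#A89C90 is rgb(168, 156, 144).
A 10% tint moves each channel 10% toward 255:
  R: 168 + 8.7 = 176.7 → 177
  G: 156 + 0.1×(255−156) = 156 + 9.9 = 165.9 → 166
  B: 144 + 11.1 = 155.1 → 155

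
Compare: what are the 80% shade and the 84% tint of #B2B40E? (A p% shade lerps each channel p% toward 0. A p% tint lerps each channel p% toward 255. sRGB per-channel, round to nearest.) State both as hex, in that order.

#B2B40E is rgb(178, 180, 14).
80% shade:
  R: 178 + 0.8×(0−178) = 178 − 142.4 = 35.6 → 36
  G: 180 − 144 = 36 → 36
  B: 14 + 0.8×(0−14) = 14 − 11.2 = 2.8 → 3
  → #242403
84% tint:
  R: 178 + 0.84×(255−178) = 178 + 64.68 = 242.68 → 243
  G: 180 + 0.84×(255−180) = 180 + 63 = 243 → 243
  B: 14 + 202.44 = 216.44 → 216
  → #F3F3D8

#242403, #F3F3D8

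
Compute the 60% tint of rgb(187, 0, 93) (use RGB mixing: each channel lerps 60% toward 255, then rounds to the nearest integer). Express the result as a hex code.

Lerp each channel 60% toward 255:
  R: 187 + 40.8 = 227.8 → 228
  G: 0 + 153 = 153 → 153
  B: 93 + 0.6×(255−93) = 93 + 97.2 = 190.2 → 190
rgb(228, 153, 190) = #e499be.

#e499be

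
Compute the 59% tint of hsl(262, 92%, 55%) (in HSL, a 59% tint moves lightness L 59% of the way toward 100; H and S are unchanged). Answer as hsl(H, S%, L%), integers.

hsl(262, 92%, 82%)

L moves 59% from 55 toward 100: 55 + 26.55 = 81.55 → 82.
H and S are unchanged.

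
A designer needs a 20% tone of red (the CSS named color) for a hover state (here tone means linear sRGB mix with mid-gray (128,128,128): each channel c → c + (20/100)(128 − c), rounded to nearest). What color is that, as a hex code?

#e61a1a

CSS red is rgb(255, 0, 0).
Per channel, c → c + 0.2(128 − c):
  R: 255 − 25.4 = 229.6 → 230
  G: 0 + 0.2×(128−0) = 0 + 25.6 = 25.6 → 26
  B: 0 + 25.6 = 25.6 → 26
rgb(230, 26, 26) = #e61a1a.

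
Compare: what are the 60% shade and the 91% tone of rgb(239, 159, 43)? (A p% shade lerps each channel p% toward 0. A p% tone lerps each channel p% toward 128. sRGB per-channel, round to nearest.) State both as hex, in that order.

#604011, #8A8378

60% shade:
  R: 239 − 143.4 = 95.6 → 96
  G: 159 + 0.6×(0−159) = 159 − 95.4 = 63.6 → 64
  B: 43 + 0.6×(0−43) = 43 − 25.8 = 17.2 → 17
  → #604011
91% tone:
  R: 239 − 101.01 = 137.99 → 138
  G: 159 + 0.91×(128−159) = 159 − 28.21 = 130.79 → 131
  B: 43 + 77.35 = 120.35 → 120
  → #8A8378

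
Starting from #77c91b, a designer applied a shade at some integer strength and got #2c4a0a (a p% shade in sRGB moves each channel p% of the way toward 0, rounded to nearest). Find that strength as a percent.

#77c91b is rgb(119, 201, 27); #2c4a0a is rgb(44, 74, 10).
On the G channel (widest range): 74 ≈ 201 + (p/100)(0 − 201), so p ≈ 100×(74 − 201)/(0 − 201) = -12700/-201 = 63.18.
p = 63 reproduces all three channels after rounding.

63%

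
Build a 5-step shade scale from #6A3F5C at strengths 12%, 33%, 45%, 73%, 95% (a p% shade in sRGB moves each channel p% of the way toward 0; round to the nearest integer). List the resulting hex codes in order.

#6A3F5C is rgb(106, 63, 92).
12%: (106 − 12.72 = 93.28→93, 63 − 7.56 = 55.44→55, 92 − 11.04 = 80.96→81) → #5D3751
33%: (106 − 34.98 = 71.02→71, 63 − 20.79 = 42.21→42, 92 − 30.36 = 61.64→62) → #472A3E
45%: (106 − 47.7 = 58.3→58, 63 − 28.35 = 34.65→35, 92 − 41.4 = 50.6→51) → #3A2333
73%: (106 − 77.38 = 28.62→29, 63 − 45.99 = 17.01→17, 92 − 67.16 = 24.84→25) → #1D1119
95%: (106 − 100.7 = 5.3→5, 63 − 59.85 = 3.15→3, 92 − 87.4 = 4.6→5) → #050305

#5D3751, #472A3E, #3A2333, #1D1119, #050305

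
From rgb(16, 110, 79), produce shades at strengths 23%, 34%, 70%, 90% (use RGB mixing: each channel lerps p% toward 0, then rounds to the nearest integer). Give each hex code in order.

#0c553d, #0b4934, #052118, #020b08

23%: (16 − 3.68 = 12.32→12, 110 − 25.3 = 84.7→85, 79 − 18.17 = 60.83→61) → #0c553d
34%: (16 − 5.44 = 10.56→11, 110 − 37.4 = 72.6→73, 79 − 26.86 = 52.14→52) → #0b4934
70%: (16 − 11.2 = 4.8→5, 110 − 77 = 33→33, 79 − 55.3 = 23.7→24) → #052118
90%: (16 − 14.4 = 1.6→2, 110 − 99 = 11→11, 79 − 71.1 = 7.9→8) → #020b08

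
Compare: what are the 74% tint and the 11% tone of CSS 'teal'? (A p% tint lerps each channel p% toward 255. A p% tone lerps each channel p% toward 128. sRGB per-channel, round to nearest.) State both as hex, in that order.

#bddede, #0e8080

CSS teal is rgb(0, 128, 128).
74% tint:
  R: 0 + 0.74×(255−0) = 0 + 188.7 = 188.7 → 189
  G: 128 + 93.98 = 221.98 → 222
  B: 128 + 0.74×(255−128) = 128 + 93.98 = 221.98 → 222
  → #bddede
11% tone:
  R: 0 + 0.11×(128−0) = 0 + 14.08 = 14.08 → 14
  G: 128 + 0.11×(128−128) = 128 + 0 = 128 → 128
  B: 128 + 0 = 128 → 128
  → #0e8080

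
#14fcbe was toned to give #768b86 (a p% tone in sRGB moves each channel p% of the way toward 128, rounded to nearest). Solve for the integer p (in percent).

91%

#14fcbe is rgb(20, 252, 190); #768b86 is rgb(118, 139, 134).
On the G channel (widest range): 139 ≈ 252 + (p/100)(128 − 252), so p ≈ 100×(139 − 252)/(128 − 252) = -11300/-124 = 91.13.
p = 91 reproduces all three channels after rounding.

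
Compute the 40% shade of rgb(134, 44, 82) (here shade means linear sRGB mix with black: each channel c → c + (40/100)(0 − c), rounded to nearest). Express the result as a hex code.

#501A31

Lerp each channel 40% toward 0:
  R: 134 − 53.6 = 80.4 → 80
  G: 44 − 17.6 = 26.4 → 26
  B: 82 − 32.8 = 49.2 → 49
rgb(80, 26, 49) = #501A31.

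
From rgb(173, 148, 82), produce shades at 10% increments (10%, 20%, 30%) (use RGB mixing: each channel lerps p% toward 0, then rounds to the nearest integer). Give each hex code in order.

#9c854a, #8a7642, #796839

10%: (173 − 17.3 = 155.7→156, 148 − 14.8 = 133.2→133, 82 − 8.2 = 73.8→74) → #9c854a
20%: (173 − 34.6 = 138.4→138, 148 − 29.6 = 118.4→118, 82 − 16.4 = 65.6→66) → #8a7642
30%: (173 − 51.9 = 121.1→121, 148 − 44.4 = 103.6→104, 82 − 24.6 = 57.4→57) → #796839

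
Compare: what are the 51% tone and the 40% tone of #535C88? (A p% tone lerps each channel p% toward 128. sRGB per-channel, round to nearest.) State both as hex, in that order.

#535C88 is rgb(83, 92, 136).
51% tone:
  R: 83 + 0.51×(128−83) = 83 + 22.95 = 105.95 → 106
  G: 92 + 0.51×(128−92) = 92 + 18.36 = 110.36 → 110
  B: 136 − 4.08 = 131.92 → 132
  → #6A6E84
40% tone:
  R: 83 + 18 = 101 → 101
  G: 92 + 14.4 = 106.4 → 106
  B: 136 + 0.4×(128−136) = 136 − 3.2 = 132.8 → 133
  → #656A85

#6A6E84, #656A85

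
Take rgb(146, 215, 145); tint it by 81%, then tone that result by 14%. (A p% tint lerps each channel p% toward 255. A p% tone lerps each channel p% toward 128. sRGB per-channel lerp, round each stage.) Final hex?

An 81% tint moves each channel 81% toward 255:
  R: 146 + 0.81×(255−146) = 146 + 88.29 = 234.29 → 234
  G: 215 + 32.4 = 247.4 → 247
  B: 145 + 89.1 = 234.1 → 234
After the tint: rgb(234, 247, 234) = #eaf7ea.
Per channel, c → c + 0.14(128 − c):
  R: 234 + 0.14×(128−234) = 234 − 14.84 = 219.16 → 219
  G: 247 − 16.66 = 230.34 → 230
  B: 234 + 0.14×(128−234) = 234 − 14.84 = 219.16 → 219
rgb(219, 230, 219) = #dbe6db.

#dbe6db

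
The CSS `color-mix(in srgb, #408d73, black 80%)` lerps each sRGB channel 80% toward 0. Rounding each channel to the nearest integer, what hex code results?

#0d1c17

#408d73 is rgb(64, 141, 115).
An 80% shade moves each channel 80% toward 0:
  R: 64 + 0.8×(0−64) = 64 − 51.2 = 12.8 → 13
  G: 141 − 112.8 = 28.2 → 28
  B: 115 + 0.8×(0−115) = 115 − 92 = 23 → 23
rgb(13, 28, 23) = #0d1c17.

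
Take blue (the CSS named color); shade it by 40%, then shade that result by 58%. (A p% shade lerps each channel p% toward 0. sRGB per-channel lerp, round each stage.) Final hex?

#000040

CSS blue is rgb(0, 0, 255).
A 40% shade moves each channel 40% toward 0:
  R: 0 + 0.4×(0−0) = 0 + 0 = 0 → 0
  G: 0 + 0.4×(0−0) = 0 + 0 = 0 → 0
  B: 255 + 0.4×(0−255) = 255 − 102 = 153 → 153
After the shade: rgb(0, 0, 153) = #000099.
A 58% shade moves each channel 58% toward 0:
  R: 0 + 0.58×(0−0) = 0 + 0 = 0 → 0
  G: 0 + 0.58×(0−0) = 0 + 0 = 0 → 0
  B: 153 − 88.74 = 64.26 → 64
rgb(0, 0, 64) = #000040.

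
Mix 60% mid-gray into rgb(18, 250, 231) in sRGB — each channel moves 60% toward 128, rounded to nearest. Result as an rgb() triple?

A 60% tone moves each channel 60% toward 128:
  R: 18 + 0.6×(128−18) = 18 + 66 = 84 → 84
  G: 250 + 0.6×(128−250) = 250 − 73.2 = 176.8 → 177
  B: 231 + 0.6×(128−231) = 231 − 61.8 = 169.2 → 169

rgb(84, 177, 169)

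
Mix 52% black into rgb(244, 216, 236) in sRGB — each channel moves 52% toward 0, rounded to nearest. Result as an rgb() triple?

rgb(117, 104, 113)

Lerp each channel 52% toward 0:
  R: 244 − 126.88 = 117.12 → 117
  G: 216 + 0.52×(0−216) = 216 − 112.32 = 103.68 → 104
  B: 236 + 0.52×(0−236) = 236 − 122.72 = 113.28 → 113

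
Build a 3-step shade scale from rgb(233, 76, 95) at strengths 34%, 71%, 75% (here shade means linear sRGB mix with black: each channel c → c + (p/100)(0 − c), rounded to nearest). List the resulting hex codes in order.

#9A323F, #44161C, #3A1318

34%: (233 − 79.22 = 153.78→154, 76 − 25.84 = 50.16→50, 95 − 32.3 = 62.7→63) → #9A323F
71%: (233 − 165.43 = 67.57→68, 76 − 53.96 = 22.04→22, 95 − 67.45 = 27.55→28) → #44161C
75%: (233 − 174.75 = 58.25→58, 76 − 57 = 19→19, 95 − 71.25 = 23.75→24) → #3A1318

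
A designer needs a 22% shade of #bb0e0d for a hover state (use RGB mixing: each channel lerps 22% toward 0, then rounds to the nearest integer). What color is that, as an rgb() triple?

#bb0e0d is rgb(187, 14, 13).
A 22% shade moves each channel 22% toward 0:
  R: 187 − 41.14 = 145.86 → 146
  G: 14 + 0.22×(0−14) = 14 − 3.08 = 10.92 → 11
  B: 13 − 2.86 = 10.14 → 10

rgb(146, 11, 10)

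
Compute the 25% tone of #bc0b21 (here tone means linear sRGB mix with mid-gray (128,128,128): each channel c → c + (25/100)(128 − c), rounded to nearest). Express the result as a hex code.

#ad2839

#bc0b21 is rgb(188, 11, 33).
A 25% tone moves each channel 25% toward 128:
  R: 188 + 0.25×(128−188) = 188 − 15 = 173 → 173
  G: 11 + 29.25 = 40.25 → 40
  B: 33 + 23.75 = 56.75 → 57
rgb(173, 40, 57) = #ad2839.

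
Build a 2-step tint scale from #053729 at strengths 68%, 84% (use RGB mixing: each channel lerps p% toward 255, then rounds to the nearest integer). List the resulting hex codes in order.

#053729 is rgb(5, 55, 41).
68%: (5 + 170 = 175→175, 55 + 136 = 191→191, 41 + 145.52 = 186.52→187) → #AFBFBB
84%: (5 + 210 = 215→215, 55 + 168 = 223→223, 41 + 179.76 = 220.76→221) → #D7DFDD

#AFBFBB, #D7DFDD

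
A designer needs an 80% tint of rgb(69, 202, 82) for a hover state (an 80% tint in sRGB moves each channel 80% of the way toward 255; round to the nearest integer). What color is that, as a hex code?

#daf4dc

Lerp each channel 80% toward 255:
  R: 69 + 148.8 = 217.8 → 218
  G: 202 + 0.8×(255−202) = 202 + 42.4 = 244.4 → 244
  B: 82 + 0.8×(255−82) = 82 + 138.4 = 220.4 → 220
rgb(218, 244, 220) = #daf4dc.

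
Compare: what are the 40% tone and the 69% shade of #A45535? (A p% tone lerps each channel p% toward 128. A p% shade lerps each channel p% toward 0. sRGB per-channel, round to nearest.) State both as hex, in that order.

#A45535 is rgb(164, 85, 53).
40% tone:
  R: 164 + 0.4×(128−164) = 164 − 14.4 = 149.6 → 150
  G: 85 + 17.2 = 102.2 → 102
  B: 53 + 30 = 83 → 83
  → #966653
69% shade:
  R: 164 + 0.69×(0−164) = 164 − 113.16 = 50.84 → 51
  G: 85 + 0.69×(0−85) = 85 − 58.65 = 26.35 → 26
  B: 53 + 0.69×(0−53) = 53 − 36.57 = 16.43 → 16
  → #331A10

#966653, #331A10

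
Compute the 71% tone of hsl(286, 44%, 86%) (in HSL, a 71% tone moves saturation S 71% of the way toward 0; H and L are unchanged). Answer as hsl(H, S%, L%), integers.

S moves 71% from 44 toward 0: 44 − 31.24 = 12.76 → 13.
H and L are unchanged.

hsl(286, 13%, 86%)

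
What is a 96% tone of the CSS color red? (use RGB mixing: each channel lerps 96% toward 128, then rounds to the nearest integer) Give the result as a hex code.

CSS red is rgb(255, 0, 0).
Lerp each channel 96% toward 128:
  R: 255 + 0.96×(128−255) = 255 − 121.92 = 133.08 → 133
  G: 0 + 122.88 = 122.88 → 123
  B: 0 + 0.96×(128−0) = 0 + 122.88 = 122.88 → 123
rgb(133, 123, 123) = #857b7b.

#857b7b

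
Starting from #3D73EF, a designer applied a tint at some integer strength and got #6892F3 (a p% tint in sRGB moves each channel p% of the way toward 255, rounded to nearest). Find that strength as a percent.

22%

#3D73EF is rgb(61, 115, 239); #6892F3 is rgb(104, 146, 243).
On the R channel (widest range): 104 ≈ 61 + (p/100)(255 − 61), so p ≈ 100×(104 − 61)/(255 − 61) = 4300/194 = 22.16.
p = 22 reproduces all three channels after rounding.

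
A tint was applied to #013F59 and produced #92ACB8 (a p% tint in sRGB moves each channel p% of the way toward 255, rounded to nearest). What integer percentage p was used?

#013F59 is rgb(1, 63, 89); #92ACB8 is rgb(146, 172, 184).
On the R channel (widest range): 146 ≈ 1 + (p/100)(255 − 1), so p ≈ 100×(146 − 1)/(255 − 1) = 14500/254 = 57.09.
p = 57 reproduces all three channels after rounding.

57%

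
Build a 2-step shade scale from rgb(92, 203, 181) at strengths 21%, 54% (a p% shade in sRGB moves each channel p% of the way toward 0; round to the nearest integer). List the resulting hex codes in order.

21%: (92 − 19.32 = 72.68→73, 203 − 42.63 = 160.37→160, 181 − 38.01 = 142.99→143) → #49A08F
54%: (92 − 49.68 = 42.32→42, 203 − 109.62 = 93.38→93, 181 − 97.74 = 83.26→83) → #2A5D53

#49A08F, #2A5D53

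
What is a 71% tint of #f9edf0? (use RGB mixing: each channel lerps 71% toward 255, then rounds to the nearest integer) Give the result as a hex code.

#fdfafb

#f9edf0 is rgb(249, 237, 240).
A 71% tint moves each channel 71% toward 255:
  R: 249 + 0.71×(255−249) = 249 + 4.26 = 253.26 → 253
  G: 237 + 0.71×(255−237) = 237 + 12.78 = 249.78 → 250
  B: 240 + 0.71×(255−240) = 240 + 10.65 = 250.65 → 251
rgb(253, 250, 251) = #fdfafb.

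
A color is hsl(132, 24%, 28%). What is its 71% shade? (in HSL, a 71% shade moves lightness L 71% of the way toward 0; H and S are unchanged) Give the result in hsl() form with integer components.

L moves 71% from 28 toward 0: 28 − 19.88 = 8.12 → 8.
H and S are unchanged.

hsl(132, 24%, 8%)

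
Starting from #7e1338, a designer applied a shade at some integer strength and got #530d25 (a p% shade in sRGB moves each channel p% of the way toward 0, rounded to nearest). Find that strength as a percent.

#7e1338 is rgb(126, 19, 56); #530d25 is rgb(83, 13, 37).
On the R channel (widest range): 83 ≈ 126 + (p/100)(0 − 126), so p ≈ 100×(83 − 126)/(0 − 126) = -4300/-126 = 34.13.
p = 34 reproduces all three channels after rounding.

34%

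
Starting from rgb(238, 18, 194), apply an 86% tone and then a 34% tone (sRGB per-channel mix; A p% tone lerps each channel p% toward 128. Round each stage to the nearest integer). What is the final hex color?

#8a7686

Per channel, c → c + 0.86(128 − c):
  R: 238 − 94.6 = 143.4 → 143
  G: 18 + 94.6 = 112.6 → 113
  B: 194 + 0.86×(128−194) = 194 − 56.76 = 137.24 → 137
After the tone: rgb(143, 113, 137) = #8f7189.
A 34% tone moves each channel 34% toward 128:
  R: 143 + 0.34×(128−143) = 143 − 5.1 = 137.9 → 138
  G: 113 + 0.34×(128−113) = 113 + 5.1 = 118.1 → 118
  B: 137 − 3.06 = 133.94 → 134
rgb(138, 118, 134) = #8a7686.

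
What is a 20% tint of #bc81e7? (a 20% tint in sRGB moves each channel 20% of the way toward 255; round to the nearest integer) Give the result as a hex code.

#c99aec

#bc81e7 is rgb(188, 129, 231).
Lerp each channel 20% toward 255:
  R: 188 + 0.2×(255−188) = 188 + 13.4 = 201.4 → 201
  G: 129 + 25.2 = 154.2 → 154
  B: 231 + 0.2×(255−231) = 231 + 4.8 = 235.8 → 236
rgb(201, 154, 236) = #c99aec.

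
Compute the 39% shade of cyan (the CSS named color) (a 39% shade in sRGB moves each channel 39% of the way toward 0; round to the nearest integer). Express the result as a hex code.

CSS cyan is rgb(0, 255, 255).
Per channel, c → c + 0.39(0 − c):
  R: 0 + 0.39×(0−0) = 0 + 0 = 0 → 0
  G: 255 + 0.39×(0−255) = 255 − 99.45 = 155.55 → 156
  B: 255 − 99.45 = 155.55 → 156
rgb(0, 156, 156) = #009c9c.

#009c9c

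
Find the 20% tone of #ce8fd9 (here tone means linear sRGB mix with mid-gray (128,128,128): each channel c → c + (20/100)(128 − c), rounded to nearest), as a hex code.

#be8cc7

#ce8fd9 is rgb(206, 143, 217).
A 20% tone moves each channel 20% toward 128:
  R: 206 − 15.6 = 190.4 → 190
  G: 143 + 0.2×(128−143) = 143 − 3 = 140 → 140
  B: 217 + 0.2×(128−217) = 217 − 17.8 = 199.2 → 199
rgb(190, 140, 199) = #be8cc7.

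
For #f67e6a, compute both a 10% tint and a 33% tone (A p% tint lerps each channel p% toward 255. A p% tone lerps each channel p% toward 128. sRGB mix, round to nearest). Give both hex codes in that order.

#f78b79, #cf7f71

#f67e6a is rgb(246, 126, 106).
10% tint:
  R: 246 + 0.1×(255−246) = 246 + 0.9 = 246.9 → 247
  G: 126 + 12.9 = 138.9 → 139
  B: 106 + 0.1×(255−106) = 106 + 14.9 = 120.9 → 121
  → #f78b79
33% tone:
  R: 246 − 38.94 = 207.06 → 207
  G: 126 + 0.66 = 126.66 → 127
  B: 106 + 7.26 = 113.26 → 113
  → #cf7f71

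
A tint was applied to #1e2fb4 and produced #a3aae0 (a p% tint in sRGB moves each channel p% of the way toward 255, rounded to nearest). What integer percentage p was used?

59%

#1e2fb4 is rgb(30, 47, 180); #a3aae0 is rgb(163, 170, 224).
On the R channel (widest range): 163 ≈ 30 + (p/100)(255 − 30), so p ≈ 100×(163 − 30)/(255 − 30) = 13300/225 = 59.11.
p = 59 reproduces all three channels after rounding.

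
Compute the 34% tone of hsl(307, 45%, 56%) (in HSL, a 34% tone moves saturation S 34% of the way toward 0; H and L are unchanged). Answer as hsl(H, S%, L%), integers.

S moves 34% from 45 toward 0: 45 − 15.3 = 29.7 → 30.
H and L are unchanged.

hsl(307, 30%, 56%)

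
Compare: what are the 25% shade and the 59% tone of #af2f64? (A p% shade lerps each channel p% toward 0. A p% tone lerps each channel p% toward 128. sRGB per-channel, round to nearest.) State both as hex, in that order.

#af2f64 is rgb(175, 47, 100).
25% shade:
  R: 175 − 43.75 = 131.25 → 131
  G: 47 − 11.75 = 35.25 → 35
  B: 100 − 25 = 75 → 75
  → #83234b
59% tone:
  R: 175 + 0.59×(128−175) = 175 − 27.73 = 147.27 → 147
  G: 47 + 47.79 = 94.79 → 95
  B: 100 + 16.52 = 116.52 → 117
  → #935f75

#83234b, #935f75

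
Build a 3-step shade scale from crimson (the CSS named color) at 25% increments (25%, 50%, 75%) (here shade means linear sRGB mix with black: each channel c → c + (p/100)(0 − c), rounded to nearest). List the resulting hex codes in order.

#a50f2d, #6e0a1e, #37050f

CSS crimson is rgb(220, 20, 60).
25%: (220 − 55 = 165→165, 20 − 5 = 15→15, 60 − 15 = 45→45) → #a50f2d
50%: (220 − 110 = 110→110, 20 − 10 = 10→10, 60 − 30 = 30→30) → #6e0a1e
75%: (220 − 165 = 55→55, 20 − 15 = 5→5, 60 − 45 = 15→15) → #37050f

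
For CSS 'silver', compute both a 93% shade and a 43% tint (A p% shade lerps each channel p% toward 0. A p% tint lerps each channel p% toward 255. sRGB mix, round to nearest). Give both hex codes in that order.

#0D0D0D, #DBDBDB

CSS silver is rgb(192, 192, 192).
93% shade:
  R: 192 + 0.93×(0−192) = 192 − 178.56 = 13.44 → 13
  G: 192 − 178.56 = 13.44 → 13
  B: 192 + 0.93×(0−192) = 192 − 178.56 = 13.44 → 13
  → #0D0D0D
43% tint:
  R: 192 + 0.43×(255−192) = 192 + 27.09 = 219.09 → 219
  G: 192 + 0.43×(255−192) = 192 + 27.09 = 219.09 → 219
  B: 192 + 27.09 = 219.09 → 219
  → #DBDBDB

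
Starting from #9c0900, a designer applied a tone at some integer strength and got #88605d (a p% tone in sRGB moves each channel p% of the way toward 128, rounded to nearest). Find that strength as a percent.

73%

#9c0900 is rgb(156, 9, 0); #88605d is rgb(136, 96, 93).
On the B channel (widest range): 93 ≈ 0 + (p/100)(128 − 0), so p ≈ 100×(93 − 0)/(128 − 0) = 9300/128 = 72.66.
p = 73 reproduces all three channels after rounding.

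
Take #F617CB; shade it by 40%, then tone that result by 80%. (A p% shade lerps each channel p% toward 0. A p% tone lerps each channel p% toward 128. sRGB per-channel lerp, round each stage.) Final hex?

#84697F

#F617CB is rgb(246, 23, 203).
A 40% shade moves each channel 40% toward 0:
  R: 246 + 0.4×(0−246) = 246 − 98.4 = 147.6 → 148
  G: 23 + 0.4×(0−23) = 23 − 9.2 = 13.8 → 14
  B: 203 − 81.2 = 121.8 → 122
After the shade: rgb(148, 14, 122) = #940E7A.
Lerp each channel 80% toward 128:
  R: 148 − 16 = 132 → 132
  G: 14 + 91.2 = 105.2 → 105
  B: 122 + 0.8×(128−122) = 122 + 4.8 = 126.8 → 127
rgb(132, 105, 127) = #84697F.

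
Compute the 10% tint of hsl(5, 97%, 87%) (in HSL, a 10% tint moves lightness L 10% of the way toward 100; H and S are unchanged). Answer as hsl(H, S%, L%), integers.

hsl(5, 97%, 88%)

L moves 10% from 87 toward 100: 87 + 1.3 = 88.3 → 88.
H and S are unchanged.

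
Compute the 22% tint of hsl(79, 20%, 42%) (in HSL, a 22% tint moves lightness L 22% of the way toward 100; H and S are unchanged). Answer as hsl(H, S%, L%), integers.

L moves 22% from 42 toward 100: 42 + 12.76 = 54.76 → 55.
H and S are unchanged.

hsl(79, 20%, 55%)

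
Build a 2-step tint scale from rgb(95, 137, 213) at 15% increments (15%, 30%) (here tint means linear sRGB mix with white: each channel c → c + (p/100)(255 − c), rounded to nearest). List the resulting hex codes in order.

15%: (95 + 24 = 119→119, 137 + 17.7 = 154.7→155, 213 + 6.3 = 219.3→219) → #779BDB
30%: (95 + 48 = 143→143, 137 + 35.4 = 172.4→172, 213 + 12.6 = 225.6→226) → #8FACE2

#779BDB, #8FACE2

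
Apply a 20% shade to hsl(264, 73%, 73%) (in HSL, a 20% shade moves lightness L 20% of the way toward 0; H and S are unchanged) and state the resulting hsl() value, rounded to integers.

L moves 20% from 73 toward 0: 73 − 14.6 = 58.4 → 58.
H and S are unchanged.

hsl(264, 73%, 58%)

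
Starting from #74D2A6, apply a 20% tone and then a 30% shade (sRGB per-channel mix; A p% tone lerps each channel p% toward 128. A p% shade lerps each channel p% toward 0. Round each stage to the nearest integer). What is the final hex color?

#74D2A6 is rgb(116, 210, 166).
A 20% tone moves each channel 20% toward 128:
  R: 116 + 0.2×(128−116) = 116 + 2.4 = 118.4 → 118
  G: 210 + 0.2×(128−210) = 210 − 16.4 = 193.6 → 194
  B: 166 + 0.2×(128−166) = 166 − 7.6 = 158.4 → 158
After the tone: rgb(118, 194, 158) = #76C29E.
Lerp each channel 30% toward 0:
  R: 118 + 0.3×(0−118) = 118 − 35.4 = 82.6 → 83
  G: 194 + 0.3×(0−194) = 194 − 58.2 = 135.8 → 136
  B: 158 − 47.4 = 110.6 → 111
rgb(83, 136, 111) = #53886F.

#53886F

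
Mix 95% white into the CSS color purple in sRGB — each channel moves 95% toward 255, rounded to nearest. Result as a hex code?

#f9f2f9

CSS purple is rgb(128, 0, 128).
Per channel, c → c + 0.95(255 − c):
  R: 128 + 0.95×(255−128) = 128 + 120.65 = 248.65 → 249
  G: 0 + 0.95×(255−0) = 0 + 242.25 = 242.25 → 242
  B: 128 + 120.65 = 248.65 → 249
rgb(249, 242, 249) = #f9f2f9.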